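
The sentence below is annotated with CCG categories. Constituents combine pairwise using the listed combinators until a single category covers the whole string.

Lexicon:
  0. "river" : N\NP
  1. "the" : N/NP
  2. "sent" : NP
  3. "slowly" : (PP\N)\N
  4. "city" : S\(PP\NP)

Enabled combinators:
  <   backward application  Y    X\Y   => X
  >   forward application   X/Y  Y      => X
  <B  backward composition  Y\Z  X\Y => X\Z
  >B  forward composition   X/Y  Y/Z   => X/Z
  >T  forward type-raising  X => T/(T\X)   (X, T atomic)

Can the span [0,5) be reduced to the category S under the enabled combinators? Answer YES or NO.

[0,5] S   <
  [0,4] PP\NP   <B
    [0,1] "river" : N\NP
    [1,4] PP\N   <
      [1,3] N   >
        [1,2] "the" : N/NP
        [2,3] "sent" : NP
      [3,4] "slowly" : (PP\N)\N
  [4,5] "city" : S\(PP\NP)

YES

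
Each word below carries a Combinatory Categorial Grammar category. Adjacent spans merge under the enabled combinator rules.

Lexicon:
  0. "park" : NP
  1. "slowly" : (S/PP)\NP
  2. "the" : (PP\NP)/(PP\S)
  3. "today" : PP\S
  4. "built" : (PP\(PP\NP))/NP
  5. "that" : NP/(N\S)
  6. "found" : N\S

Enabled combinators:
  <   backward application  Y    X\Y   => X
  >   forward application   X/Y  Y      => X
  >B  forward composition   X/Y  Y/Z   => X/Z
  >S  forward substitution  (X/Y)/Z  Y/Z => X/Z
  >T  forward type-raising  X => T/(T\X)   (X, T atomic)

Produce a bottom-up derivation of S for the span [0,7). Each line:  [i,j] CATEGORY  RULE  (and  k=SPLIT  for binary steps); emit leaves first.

[0,1] NP  lex  "park"
[1,2] (S/PP)\NP  lex  "slowly"
[0,2] S/PP  <  k=1
[2,3] (PP\NP)/(PP\S)  lex  "the"
[3,4] PP\S  lex  "today"
[2,4] PP\NP  >  k=3
[4,5] (PP\(PP\NP))/NP  lex  "built"
[5,6] NP/(N\S)  lex  "that"
[6,7] N\S  lex  "found"
[5,7] NP  >  k=6
[4,7] PP\(PP\NP)  >  k=5
[2,7] PP  <  k=4
[0,7] S  >  k=2

[0,7] S   >
  [0,2] S/PP   <
    [0,1] "park" : NP
    [1,2] "slowly" : (S/PP)\NP
  [2,7] PP   <
    [2,4] PP\NP   >
      [2,3] "the" : (PP\NP)/(PP\S)
      [3,4] "today" : PP\S
    [4,7] PP\(PP\NP)   >
      [4,5] "built" : (PP\(PP\NP))/NP
      [5,7] NP   >
        [5,6] "that" : NP/(N\S)
        [6,7] "found" : N\S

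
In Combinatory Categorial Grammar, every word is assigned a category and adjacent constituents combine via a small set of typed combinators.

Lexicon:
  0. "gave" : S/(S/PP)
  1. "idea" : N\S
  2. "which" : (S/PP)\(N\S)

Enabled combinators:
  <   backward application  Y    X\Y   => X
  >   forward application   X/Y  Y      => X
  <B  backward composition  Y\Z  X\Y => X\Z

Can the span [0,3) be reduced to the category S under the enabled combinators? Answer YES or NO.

YES

[0,3] S   >
  [0,1] "gave" : S/(S/PP)
  [1,3] S/PP   <
    [1,2] "idea" : N\S
    [2,3] "which" : (S/PP)\(N\S)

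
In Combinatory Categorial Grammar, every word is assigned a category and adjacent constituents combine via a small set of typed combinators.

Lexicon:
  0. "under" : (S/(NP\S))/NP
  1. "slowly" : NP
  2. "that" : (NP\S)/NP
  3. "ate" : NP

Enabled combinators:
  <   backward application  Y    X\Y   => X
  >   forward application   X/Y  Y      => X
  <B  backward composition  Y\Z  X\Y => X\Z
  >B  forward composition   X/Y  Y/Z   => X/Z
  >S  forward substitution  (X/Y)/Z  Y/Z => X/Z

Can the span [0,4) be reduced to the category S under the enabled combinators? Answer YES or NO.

YES

[0,4] S   >
  [0,2] S/(NP\S)   >
    [0,1] "under" : (S/(NP\S))/NP
    [1,2] "slowly" : NP
  [2,4] NP\S   >
    [2,3] "that" : (NP\S)/NP
    [3,4] "ate" : NP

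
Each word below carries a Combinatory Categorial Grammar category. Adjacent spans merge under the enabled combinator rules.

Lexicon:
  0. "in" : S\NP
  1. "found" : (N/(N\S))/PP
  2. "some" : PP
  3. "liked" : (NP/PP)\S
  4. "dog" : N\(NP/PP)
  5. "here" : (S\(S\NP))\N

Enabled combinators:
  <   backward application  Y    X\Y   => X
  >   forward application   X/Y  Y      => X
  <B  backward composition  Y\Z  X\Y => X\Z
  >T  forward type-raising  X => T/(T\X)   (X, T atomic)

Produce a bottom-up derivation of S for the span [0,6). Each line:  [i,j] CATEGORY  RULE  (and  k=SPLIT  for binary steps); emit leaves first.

[0,6] S   <
  [0,1] "in" : S\NP
  [1,6] S\(S\NP)   <
    [1,5] N   >
      [1,3] N/(N\S)   >
        [1,2] "found" : (N/(N\S))/PP
        [2,3] "some" : PP
      [3,5] N\S   <B
        [3,4] "liked" : (NP/PP)\S
        [4,5] "dog" : N\(NP/PP)
    [5,6] "here" : (S\(S\NP))\N

[0,1] S\NP  lex  "in"
[1,2] (N/(N\S))/PP  lex  "found"
[2,3] PP  lex  "some"
[1,3] N/(N\S)  >  k=2
[3,4] (NP/PP)\S  lex  "liked"
[4,5] N\(NP/PP)  lex  "dog"
[3,5] N\S  <B  k=4
[1,5] N  >  k=3
[5,6] (S\(S\NP))\N  lex  "here"
[1,6] S\(S\NP)  <  k=5
[0,6] S  <  k=1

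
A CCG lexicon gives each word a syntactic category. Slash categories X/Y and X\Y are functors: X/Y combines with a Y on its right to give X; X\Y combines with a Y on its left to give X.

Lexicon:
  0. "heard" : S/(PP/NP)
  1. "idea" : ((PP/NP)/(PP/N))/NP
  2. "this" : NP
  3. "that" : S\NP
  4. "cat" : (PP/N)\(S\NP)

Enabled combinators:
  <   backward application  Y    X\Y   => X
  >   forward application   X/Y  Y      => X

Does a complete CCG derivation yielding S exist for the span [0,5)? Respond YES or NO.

[0,5] S   >
  [0,1] "heard" : S/(PP/NP)
  [1,5] PP/NP   >
    [1,3] (PP/NP)/(PP/N)   >
      [1,2] "idea" : ((PP/NP)/(PP/N))/NP
      [2,3] "this" : NP
    [3,5] PP/N   <
      [3,4] "that" : S\NP
      [4,5] "cat" : (PP/N)\(S\NP)

YES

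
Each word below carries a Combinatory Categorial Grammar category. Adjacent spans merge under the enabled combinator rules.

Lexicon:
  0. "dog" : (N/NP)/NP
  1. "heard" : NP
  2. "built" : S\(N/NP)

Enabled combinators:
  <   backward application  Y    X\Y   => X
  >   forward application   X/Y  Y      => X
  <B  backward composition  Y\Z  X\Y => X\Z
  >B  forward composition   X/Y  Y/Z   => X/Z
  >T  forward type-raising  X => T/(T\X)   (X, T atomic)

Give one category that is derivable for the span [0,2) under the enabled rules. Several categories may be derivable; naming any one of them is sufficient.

[0,3] S   <
  [0,2] N/NP   >
    [0,1] "dog" : (N/NP)/NP
    [1,2] "heard" : NP
  [2,3] "built" : S\(N/NP)

N/NP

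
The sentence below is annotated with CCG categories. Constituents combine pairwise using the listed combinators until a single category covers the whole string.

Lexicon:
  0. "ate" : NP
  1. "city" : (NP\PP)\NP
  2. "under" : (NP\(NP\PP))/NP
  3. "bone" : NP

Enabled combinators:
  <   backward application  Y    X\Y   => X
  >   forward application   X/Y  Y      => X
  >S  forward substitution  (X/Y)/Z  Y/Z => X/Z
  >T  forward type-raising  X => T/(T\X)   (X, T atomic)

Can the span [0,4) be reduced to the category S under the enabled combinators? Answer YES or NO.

NP (NP\PP)\NP (NP\(NP\PP))/NP NP
CKY chart[0,4] = {N/(N\NP), NP, NP/(NP\NP), PP/(PP\NP), S/(S\NP)}; S ∉ chart

NO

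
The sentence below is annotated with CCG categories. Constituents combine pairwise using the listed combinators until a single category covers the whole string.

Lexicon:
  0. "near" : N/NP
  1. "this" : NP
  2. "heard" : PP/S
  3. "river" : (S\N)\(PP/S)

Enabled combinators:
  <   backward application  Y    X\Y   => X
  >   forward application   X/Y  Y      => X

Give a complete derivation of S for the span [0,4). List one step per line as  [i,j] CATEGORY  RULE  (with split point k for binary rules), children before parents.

[0,1] N/NP  lex  "near"
[1,2] NP  lex  "this"
[0,2] N  >  k=1
[2,3] PP/S  lex  "heard"
[3,4] (S\N)\(PP/S)  lex  "river"
[2,4] S\N  <  k=3
[0,4] S  <  k=2

[0,4] S   <
  [0,2] N   >
    [0,1] "near" : N/NP
    [1,2] "this" : NP
  [2,4] S\N   <
    [2,3] "heard" : PP/S
    [3,4] "river" : (S\N)\(PP/S)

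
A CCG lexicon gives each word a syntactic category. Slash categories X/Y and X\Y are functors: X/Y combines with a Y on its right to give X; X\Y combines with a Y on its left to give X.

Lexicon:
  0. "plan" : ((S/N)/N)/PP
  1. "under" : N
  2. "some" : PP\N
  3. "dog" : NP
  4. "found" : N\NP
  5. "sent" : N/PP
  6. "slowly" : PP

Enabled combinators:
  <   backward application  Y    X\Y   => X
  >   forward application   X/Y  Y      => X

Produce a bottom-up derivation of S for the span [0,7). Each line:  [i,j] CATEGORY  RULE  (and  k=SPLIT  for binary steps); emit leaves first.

[0,7] S   >
  [0,5] S/N   >
    [0,3] (S/N)/N   >
      [0,1] "plan" : ((S/N)/N)/PP
      [1,3] PP   <
        [1,2] "under" : N
        [2,3] "some" : PP\N
    [3,5] N   <
      [3,4] "dog" : NP
      [4,5] "found" : N\NP
  [5,7] N   >
    [5,6] "sent" : N/PP
    [6,7] "slowly" : PP

[0,1] ((S/N)/N)/PP  lex  "plan"
[1,2] N  lex  "under"
[2,3] PP\N  lex  "some"
[1,3] PP  <  k=2
[0,3] (S/N)/N  >  k=1
[3,4] NP  lex  "dog"
[4,5] N\NP  lex  "found"
[3,5] N  <  k=4
[0,5] S/N  >  k=3
[5,6] N/PP  lex  "sent"
[6,7] PP  lex  "slowly"
[5,7] N  >  k=6
[0,7] S  >  k=5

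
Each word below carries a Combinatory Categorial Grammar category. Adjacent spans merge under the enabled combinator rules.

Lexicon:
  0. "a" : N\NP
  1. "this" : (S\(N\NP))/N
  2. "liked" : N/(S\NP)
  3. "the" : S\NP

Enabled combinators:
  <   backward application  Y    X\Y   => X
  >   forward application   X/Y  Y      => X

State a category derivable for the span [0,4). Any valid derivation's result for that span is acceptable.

[0,4] S   <
  [0,1] "a" : N\NP
  [1,4] S\(N\NP)   >
    [1,2] "this" : (S\(N\NP))/N
    [2,4] N   >
      [2,3] "liked" : N/(S\NP)
      [3,4] "the" : S\NP

S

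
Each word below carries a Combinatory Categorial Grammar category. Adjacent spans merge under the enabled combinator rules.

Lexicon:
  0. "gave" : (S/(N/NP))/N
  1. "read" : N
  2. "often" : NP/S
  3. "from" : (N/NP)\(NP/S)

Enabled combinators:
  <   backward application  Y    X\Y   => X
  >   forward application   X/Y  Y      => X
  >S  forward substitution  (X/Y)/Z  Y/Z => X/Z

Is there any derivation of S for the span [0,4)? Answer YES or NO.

YES

[0,4] S   >
  [0,2] S/(N/NP)   >
    [0,1] "gave" : (S/(N/NP))/N
    [1,2] "read" : N
  [2,4] N/NP   <
    [2,3] "often" : NP/S
    [3,4] "from" : (N/NP)\(NP/S)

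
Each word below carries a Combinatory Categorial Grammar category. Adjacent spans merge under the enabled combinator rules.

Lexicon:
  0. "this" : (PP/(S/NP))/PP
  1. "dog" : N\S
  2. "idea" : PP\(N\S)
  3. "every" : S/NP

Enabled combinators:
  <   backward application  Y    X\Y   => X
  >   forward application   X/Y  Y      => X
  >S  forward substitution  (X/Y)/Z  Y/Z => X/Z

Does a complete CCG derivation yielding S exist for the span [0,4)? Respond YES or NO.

NO

(PP/(S/NP))/PP N\S PP\(N\S) S/NP
CKY chart[0,4] = {PP}; S ∉ chart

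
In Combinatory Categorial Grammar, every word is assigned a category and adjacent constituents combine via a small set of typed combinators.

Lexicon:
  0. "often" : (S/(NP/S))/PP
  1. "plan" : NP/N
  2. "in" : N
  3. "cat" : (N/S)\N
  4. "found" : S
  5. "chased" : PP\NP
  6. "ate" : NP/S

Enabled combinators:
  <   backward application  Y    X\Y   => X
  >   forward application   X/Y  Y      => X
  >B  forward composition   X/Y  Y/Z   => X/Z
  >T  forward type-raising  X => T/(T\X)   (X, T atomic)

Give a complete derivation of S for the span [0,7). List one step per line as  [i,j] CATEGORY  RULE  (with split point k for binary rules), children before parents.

[0,7] S   >
  [0,6] S/(NP/S)   >
    [0,1] "often" : (S/(NP/S))/PP
    [1,6] PP   <
      [1,5] NP   >
        [1,4] NP/S   >B
          [1,2] "plan" : NP/N
          [2,4] N/S   <
            [2,3] "in" : N
            [3,4] "cat" : (N/S)\N
        [4,5] "found" : S
      [5,6] "chased" : PP\NP
  [6,7] "ate" : NP/S

[0,1] (S/(NP/S))/PP  lex  "often"
[1,2] NP/N  lex  "plan"
[2,3] N  lex  "in"
[3,4] (N/S)\N  lex  "cat"
[2,4] N/S  <  k=3
[1,4] NP/S  >B  k=2
[4,5] S  lex  "found"
[1,5] NP  >  k=4
[5,6] PP\NP  lex  "chased"
[1,6] PP  <  k=5
[0,6] S/(NP/S)  >  k=1
[6,7] NP/S  lex  "ate"
[0,7] S  >  k=6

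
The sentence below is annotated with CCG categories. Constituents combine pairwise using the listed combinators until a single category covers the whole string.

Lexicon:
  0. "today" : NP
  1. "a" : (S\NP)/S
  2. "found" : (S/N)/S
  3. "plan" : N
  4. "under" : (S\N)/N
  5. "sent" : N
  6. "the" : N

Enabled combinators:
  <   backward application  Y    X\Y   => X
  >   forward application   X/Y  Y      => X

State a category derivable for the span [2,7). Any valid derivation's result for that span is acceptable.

S

[0,7] S   <
  [0,1] "today" : NP
  [1,7] S\NP   >
    [1,2] "a" : (S\NP)/S
    [2,7] S   >
      [2,6] S/N   >
        [2,3] "found" : (S/N)/S
        [3,6] S   <
          [3,4] "plan" : N
          [4,6] S\N   >
            [4,5] "under" : (S\N)/N
            [5,6] "sent" : N
      [6,7] "the" : N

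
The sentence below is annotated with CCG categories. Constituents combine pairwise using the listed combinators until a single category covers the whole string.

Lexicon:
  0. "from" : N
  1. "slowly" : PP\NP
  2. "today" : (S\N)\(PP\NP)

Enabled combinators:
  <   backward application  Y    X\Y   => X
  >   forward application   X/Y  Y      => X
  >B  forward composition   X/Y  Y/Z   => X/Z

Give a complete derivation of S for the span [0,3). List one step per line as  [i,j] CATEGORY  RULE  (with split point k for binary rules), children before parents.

[0,1] N  lex  "from"
[1,2] PP\NP  lex  "slowly"
[2,3] (S\N)\(PP\NP)  lex  "today"
[1,3] S\N  <  k=2
[0,3] S  <  k=1

[0,3] S   <
  [0,1] "from" : N
  [1,3] S\N   <
    [1,2] "slowly" : PP\NP
    [2,3] "today" : (S\N)\(PP\NP)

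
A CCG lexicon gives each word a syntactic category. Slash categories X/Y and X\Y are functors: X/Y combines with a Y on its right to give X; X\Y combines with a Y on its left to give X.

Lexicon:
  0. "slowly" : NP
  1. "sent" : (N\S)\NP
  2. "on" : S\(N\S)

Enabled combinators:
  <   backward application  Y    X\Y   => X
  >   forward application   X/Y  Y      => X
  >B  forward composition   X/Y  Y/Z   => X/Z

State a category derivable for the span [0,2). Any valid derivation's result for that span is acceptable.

N\S

[0,3] S   <
  [0,2] N\S   <
    [0,1] "slowly" : NP
    [1,2] "sent" : (N\S)\NP
  [2,3] "on" : S\(N\S)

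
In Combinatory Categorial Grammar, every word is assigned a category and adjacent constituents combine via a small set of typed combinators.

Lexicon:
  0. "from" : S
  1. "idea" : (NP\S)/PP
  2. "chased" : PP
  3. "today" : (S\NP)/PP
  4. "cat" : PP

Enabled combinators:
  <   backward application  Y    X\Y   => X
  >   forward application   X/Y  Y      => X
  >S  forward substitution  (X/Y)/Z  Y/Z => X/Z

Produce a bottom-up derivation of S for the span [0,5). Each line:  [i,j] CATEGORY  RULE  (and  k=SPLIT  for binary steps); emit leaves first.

[0,1] S  lex  "from"
[1,2] (NP\S)/PP  lex  "idea"
[2,3] PP  lex  "chased"
[1,3] NP\S  >  k=2
[0,3] NP  <  k=1
[3,4] (S\NP)/PP  lex  "today"
[4,5] PP  lex  "cat"
[3,5] S\NP  >  k=4
[0,5] S  <  k=3

[0,5] S   <
  [0,3] NP   <
    [0,1] "from" : S
    [1,3] NP\S   >
      [1,2] "idea" : (NP\S)/PP
      [2,3] "chased" : PP
  [3,5] S\NP   >
    [3,4] "today" : (S\NP)/PP
    [4,5] "cat" : PP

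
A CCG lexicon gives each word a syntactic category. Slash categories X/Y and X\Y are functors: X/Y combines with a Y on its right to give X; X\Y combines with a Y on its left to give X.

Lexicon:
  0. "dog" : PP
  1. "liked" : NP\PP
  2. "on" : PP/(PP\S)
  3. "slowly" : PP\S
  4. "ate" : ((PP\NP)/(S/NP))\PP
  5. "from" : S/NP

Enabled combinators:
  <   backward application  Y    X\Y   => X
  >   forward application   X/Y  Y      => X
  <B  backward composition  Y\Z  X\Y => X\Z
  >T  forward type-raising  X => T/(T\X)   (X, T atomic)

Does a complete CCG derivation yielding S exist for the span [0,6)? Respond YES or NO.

NO

PP NP\PP PP/(PP\S) PP\S ((PP\NP)/(S/NP))\PP S/NP
CKY chart[0,6] = {N/(N\PP), NP/(NP\PP), PP, PP/(PP\PP), S/(S\PP)}; S ∉ chart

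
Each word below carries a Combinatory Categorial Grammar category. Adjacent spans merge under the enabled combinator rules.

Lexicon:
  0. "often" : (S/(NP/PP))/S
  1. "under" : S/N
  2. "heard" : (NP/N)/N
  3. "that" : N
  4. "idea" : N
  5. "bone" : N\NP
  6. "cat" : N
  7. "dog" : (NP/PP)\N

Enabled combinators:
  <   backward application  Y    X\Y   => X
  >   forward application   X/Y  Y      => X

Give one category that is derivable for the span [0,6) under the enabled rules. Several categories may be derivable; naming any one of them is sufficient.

S/(NP/PP)

[0,8] S   >
  [0,6] S/(NP/PP)   >
    [0,1] "often" : (S/(NP/PP))/S
    [1,6] S   >
      [1,2] "under" : S/N
      [2,6] N   <
        [2,5] NP   >
          [2,4] NP/N   >
            [2,3] "heard" : (NP/N)/N
            [3,4] "that" : N
          [4,5] "idea" : N
        [5,6] "bone" : N\NP
  [6,8] NP/PP   <
    [6,7] "cat" : N
    [7,8] "dog" : (NP/PP)\N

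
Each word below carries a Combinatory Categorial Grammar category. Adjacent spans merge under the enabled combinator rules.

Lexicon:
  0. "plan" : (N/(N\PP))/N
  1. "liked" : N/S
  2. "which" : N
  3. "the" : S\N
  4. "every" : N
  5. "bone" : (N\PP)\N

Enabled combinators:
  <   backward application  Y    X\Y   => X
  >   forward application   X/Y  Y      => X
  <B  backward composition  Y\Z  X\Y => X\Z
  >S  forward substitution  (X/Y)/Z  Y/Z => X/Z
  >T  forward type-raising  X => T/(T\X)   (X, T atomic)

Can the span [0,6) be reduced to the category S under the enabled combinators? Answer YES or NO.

(N/(N\PP))/N N/S N S\N N (N\PP)\N
CKY chart[0,6] = {N, N/(N\N), NP/(NP\N), PP/(PP\N), S/(S\N)}; S ∉ chart

NO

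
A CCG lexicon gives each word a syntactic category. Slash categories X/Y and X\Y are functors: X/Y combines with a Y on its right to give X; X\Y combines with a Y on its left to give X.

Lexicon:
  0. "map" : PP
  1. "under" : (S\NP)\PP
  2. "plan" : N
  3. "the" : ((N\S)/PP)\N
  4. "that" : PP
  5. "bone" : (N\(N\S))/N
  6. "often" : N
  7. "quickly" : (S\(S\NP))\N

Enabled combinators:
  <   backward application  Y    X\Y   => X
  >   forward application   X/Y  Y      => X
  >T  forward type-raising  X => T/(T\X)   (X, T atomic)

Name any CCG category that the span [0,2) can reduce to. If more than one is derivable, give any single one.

S\NP

[0,8] S   <
  [0,2] S\NP   <
    [0,1] "map" : PP
    [1,2] "under" : (S\NP)\PP
  [2,8] S\(S\NP)   <
    [2,7] N   <
      [2,5] N\S   >
        [2,4] (N\S)/PP   <
          [2,3] "plan" : N
          [3,4] "the" : ((N\S)/PP)\N
        [4,5] "that" : PP
      [5,7] N\(N\S)   >
        [5,6] "bone" : (N\(N\S))/N
        [6,7] "often" : N
    [7,8] "quickly" : (S\(S\NP))\N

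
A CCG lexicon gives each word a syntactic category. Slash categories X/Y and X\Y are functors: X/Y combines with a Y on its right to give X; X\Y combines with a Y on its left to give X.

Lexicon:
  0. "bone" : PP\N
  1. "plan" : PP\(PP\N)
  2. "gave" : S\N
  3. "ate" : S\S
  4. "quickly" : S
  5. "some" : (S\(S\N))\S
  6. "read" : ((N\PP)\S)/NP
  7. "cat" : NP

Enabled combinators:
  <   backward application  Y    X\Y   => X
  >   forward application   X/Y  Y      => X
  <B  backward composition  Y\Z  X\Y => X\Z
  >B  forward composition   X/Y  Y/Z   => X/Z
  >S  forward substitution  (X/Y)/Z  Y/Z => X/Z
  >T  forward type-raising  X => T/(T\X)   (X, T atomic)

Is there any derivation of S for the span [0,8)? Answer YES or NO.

NO

PP\N PP\(PP\N) S\N S\S S (S\(S\N))\S ((N\PP)\S)/NP NP
CKY chart[0,8] = {N, N/(N\N), NP/(NP\N), PP/(PP\N), S/(S\N)}; S ∉ chart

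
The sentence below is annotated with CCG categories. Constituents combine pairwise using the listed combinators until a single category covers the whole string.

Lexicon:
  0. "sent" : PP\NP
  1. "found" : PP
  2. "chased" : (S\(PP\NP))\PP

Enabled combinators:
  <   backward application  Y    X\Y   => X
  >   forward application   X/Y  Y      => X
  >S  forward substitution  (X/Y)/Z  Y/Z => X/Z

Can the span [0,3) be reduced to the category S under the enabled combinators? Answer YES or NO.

[0,3] S   <
  [0,1] "sent" : PP\NP
  [1,3] S\(PP\NP)   <
    [1,2] "found" : PP
    [2,3] "chased" : (S\(PP\NP))\PP

YES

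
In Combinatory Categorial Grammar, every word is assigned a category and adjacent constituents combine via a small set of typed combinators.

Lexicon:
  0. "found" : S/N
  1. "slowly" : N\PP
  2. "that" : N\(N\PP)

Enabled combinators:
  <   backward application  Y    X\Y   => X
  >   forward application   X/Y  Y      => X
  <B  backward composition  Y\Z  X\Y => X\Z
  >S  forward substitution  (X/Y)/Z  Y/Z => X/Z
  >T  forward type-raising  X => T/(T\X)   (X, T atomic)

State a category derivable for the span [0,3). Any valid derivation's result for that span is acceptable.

[0,3] S   >
  [0,1] "found" : S/N
  [1,3] N   <
    [1,2] "slowly" : N\PP
    [2,3] "that" : N\(N\PP)

S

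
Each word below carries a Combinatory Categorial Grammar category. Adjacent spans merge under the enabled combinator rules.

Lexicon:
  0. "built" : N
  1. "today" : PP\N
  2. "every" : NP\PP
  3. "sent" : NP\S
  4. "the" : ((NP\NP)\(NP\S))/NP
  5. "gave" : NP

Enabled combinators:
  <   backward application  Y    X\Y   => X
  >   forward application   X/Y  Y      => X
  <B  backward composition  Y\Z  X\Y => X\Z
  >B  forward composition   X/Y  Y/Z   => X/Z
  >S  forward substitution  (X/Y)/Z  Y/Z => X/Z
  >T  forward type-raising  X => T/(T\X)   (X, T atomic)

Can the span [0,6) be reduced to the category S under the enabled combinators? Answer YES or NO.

N PP\N NP\PP NP\S ((NP\NP)\(NP\S))/NP NP
CKY chart[0,6] = {N/(N\NP), NP, NP/(NP\NP), PP/(PP\NP), S/(S\NP)}; S ∉ chart

NO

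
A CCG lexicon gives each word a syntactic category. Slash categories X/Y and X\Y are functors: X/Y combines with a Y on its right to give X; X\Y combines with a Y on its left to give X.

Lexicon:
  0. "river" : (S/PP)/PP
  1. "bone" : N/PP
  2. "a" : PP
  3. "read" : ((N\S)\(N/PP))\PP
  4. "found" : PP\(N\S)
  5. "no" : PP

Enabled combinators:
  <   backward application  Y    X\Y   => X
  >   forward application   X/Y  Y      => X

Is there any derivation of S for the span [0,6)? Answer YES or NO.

YES

[0,6] S   >
  [0,5] S/PP   >
    [0,1] "river" : (S/PP)/PP
    [1,5] PP   <
      [1,4] N\S   <
        [1,2] "bone" : N/PP
        [2,4] (N\S)\(N/PP)   <
          [2,3] "a" : PP
          [3,4] "read" : ((N\S)\(N/PP))\PP
      [4,5] "found" : PP\(N\S)
  [5,6] "no" : PP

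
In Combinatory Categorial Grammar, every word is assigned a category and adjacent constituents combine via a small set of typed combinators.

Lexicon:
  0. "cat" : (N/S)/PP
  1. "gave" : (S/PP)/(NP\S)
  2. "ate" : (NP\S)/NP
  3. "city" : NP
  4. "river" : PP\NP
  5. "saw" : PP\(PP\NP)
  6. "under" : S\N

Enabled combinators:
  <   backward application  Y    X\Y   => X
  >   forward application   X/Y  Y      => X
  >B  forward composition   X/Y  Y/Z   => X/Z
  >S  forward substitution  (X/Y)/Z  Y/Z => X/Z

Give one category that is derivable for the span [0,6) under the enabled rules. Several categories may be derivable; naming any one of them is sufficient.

N

[0,7] S   <
  [0,6] N   >
    [0,4] N/PP   >S
      [0,1] "cat" : (N/S)/PP
      [1,4] S/PP   >
        [1,2] "gave" : (S/PP)/(NP\S)
        [2,4] NP\S   >
          [2,3] "ate" : (NP\S)/NP
          [3,4] "city" : NP
    [4,6] PP   <
      [4,5] "river" : PP\NP
      [5,6] "saw" : PP\(PP\NP)
  [6,7] "under" : S\N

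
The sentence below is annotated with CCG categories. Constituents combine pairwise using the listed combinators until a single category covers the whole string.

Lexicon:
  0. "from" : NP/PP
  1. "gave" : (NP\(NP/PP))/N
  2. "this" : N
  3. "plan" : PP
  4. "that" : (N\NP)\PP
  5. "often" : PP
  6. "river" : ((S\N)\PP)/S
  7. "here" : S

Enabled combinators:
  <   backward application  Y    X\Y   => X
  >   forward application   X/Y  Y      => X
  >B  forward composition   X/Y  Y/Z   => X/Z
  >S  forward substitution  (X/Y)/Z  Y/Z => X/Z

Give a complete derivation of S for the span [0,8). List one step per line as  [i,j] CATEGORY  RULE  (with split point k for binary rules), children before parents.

[0,1] NP/PP  lex  "from"
[1,2] (NP\(NP/PP))/N  lex  "gave"
[2,3] N  lex  "this"
[1,3] NP\(NP/PP)  >  k=2
[0,3] NP  <  k=1
[3,4] PP  lex  "plan"
[4,5] (N\NP)\PP  lex  "that"
[3,5] N\NP  <  k=4
[0,5] N  <  k=3
[5,6] PP  lex  "often"
[6,7] ((S\N)\PP)/S  lex  "river"
[7,8] S  lex  "here"
[6,8] (S\N)\PP  >  k=7
[5,8] S\N  <  k=6
[0,8] S  <  k=5

[0,8] S   <
  [0,5] N   <
    [0,3] NP   <
      [0,1] "from" : NP/PP
      [1,3] NP\(NP/PP)   >
        [1,2] "gave" : (NP\(NP/PP))/N
        [2,3] "this" : N
    [3,5] N\NP   <
      [3,4] "plan" : PP
      [4,5] "that" : (N\NP)\PP
  [5,8] S\N   <
    [5,6] "often" : PP
    [6,8] (S\N)\PP   >
      [6,7] "river" : ((S\N)\PP)/S
      [7,8] "here" : S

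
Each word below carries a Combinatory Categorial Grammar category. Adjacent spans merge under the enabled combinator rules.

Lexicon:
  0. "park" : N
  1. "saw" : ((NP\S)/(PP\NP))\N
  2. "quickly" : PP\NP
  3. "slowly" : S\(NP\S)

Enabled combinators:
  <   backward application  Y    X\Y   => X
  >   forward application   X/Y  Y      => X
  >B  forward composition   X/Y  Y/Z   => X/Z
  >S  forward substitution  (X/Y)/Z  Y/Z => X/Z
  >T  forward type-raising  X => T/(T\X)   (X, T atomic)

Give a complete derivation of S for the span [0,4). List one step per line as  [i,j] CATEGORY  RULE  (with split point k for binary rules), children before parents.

[0,4] S   <
  [0,3] NP\S   >
    [0,2] (NP\S)/(PP\NP)   <
      [0,1] "park" : N
      [1,2] "saw" : ((NP\S)/(PP\NP))\N
    [2,3] "quickly" : PP\NP
  [3,4] "slowly" : S\(NP\S)

[0,1] N  lex  "park"
[1,2] ((NP\S)/(PP\NP))\N  lex  "saw"
[0,2] (NP\S)/(PP\NP)  <  k=1
[2,3] PP\NP  lex  "quickly"
[0,3] NP\S  >  k=2
[3,4] S\(NP\S)  lex  "slowly"
[0,4] S  <  k=3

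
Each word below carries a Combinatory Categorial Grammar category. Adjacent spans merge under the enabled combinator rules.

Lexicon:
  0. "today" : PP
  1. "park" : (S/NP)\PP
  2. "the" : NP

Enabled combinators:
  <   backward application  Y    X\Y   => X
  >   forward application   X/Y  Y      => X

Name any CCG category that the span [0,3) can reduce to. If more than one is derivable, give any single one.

[0,3] S   >
  [0,2] S/NP   <
    [0,1] "today" : PP
    [1,2] "park" : (S/NP)\PP
  [2,3] "the" : NP

S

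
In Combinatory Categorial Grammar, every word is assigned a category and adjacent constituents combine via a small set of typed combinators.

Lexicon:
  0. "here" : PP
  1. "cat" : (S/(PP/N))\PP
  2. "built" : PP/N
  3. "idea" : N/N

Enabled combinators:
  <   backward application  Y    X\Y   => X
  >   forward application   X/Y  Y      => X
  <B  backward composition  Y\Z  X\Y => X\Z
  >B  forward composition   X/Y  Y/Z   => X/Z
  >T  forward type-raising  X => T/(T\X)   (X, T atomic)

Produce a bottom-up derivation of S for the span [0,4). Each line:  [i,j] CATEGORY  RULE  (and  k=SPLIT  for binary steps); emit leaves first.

[0,1] PP  lex  "here"
[1,2] (S/(PP/N))\PP  lex  "cat"
[0,2] S/(PP/N)  <  k=1
[2,3] PP/N  lex  "built"
[3,4] N/N  lex  "idea"
[2,4] PP/N  >B  k=3
[0,4] S  >  k=2

[0,4] S   >
  [0,2] S/(PP/N)   <
    [0,1] "here" : PP
    [1,2] "cat" : (S/(PP/N))\PP
  [2,4] PP/N   >B
    [2,3] "built" : PP/N
    [3,4] "idea" : N/N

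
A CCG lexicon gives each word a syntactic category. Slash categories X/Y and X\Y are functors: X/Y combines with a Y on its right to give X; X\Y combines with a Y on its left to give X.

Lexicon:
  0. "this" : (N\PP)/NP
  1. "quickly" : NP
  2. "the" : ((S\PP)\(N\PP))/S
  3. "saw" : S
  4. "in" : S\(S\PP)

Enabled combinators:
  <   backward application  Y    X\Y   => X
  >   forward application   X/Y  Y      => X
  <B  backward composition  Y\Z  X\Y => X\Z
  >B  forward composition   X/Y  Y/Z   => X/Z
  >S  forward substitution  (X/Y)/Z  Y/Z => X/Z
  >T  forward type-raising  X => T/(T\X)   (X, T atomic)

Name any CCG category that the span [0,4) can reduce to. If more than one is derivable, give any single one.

[0,5] S   <
  [0,4] S\PP   <
    [0,2] N\PP   >
      [0,1] "this" : (N\PP)/NP
      [1,2] "quickly" : NP
    [2,4] (S\PP)\(N\PP)   >
      [2,3] "the" : ((S\PP)\(N\PP))/S
      [3,4] "saw" : S
  [4,5] "in" : S\(S\PP)

S\PP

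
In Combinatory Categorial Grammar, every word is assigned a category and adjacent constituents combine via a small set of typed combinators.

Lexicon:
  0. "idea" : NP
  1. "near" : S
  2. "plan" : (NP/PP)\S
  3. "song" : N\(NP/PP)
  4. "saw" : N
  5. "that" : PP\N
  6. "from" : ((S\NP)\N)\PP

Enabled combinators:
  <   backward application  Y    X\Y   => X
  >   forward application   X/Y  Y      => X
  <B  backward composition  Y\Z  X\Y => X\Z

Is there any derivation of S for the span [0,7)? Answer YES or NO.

[0,7] S   <
  [0,1] "idea" : NP
  [1,7] S\NP   <
    [1,4] N   <
      [1,3] NP/PP   <
        [1,2] "near" : S
        [2,3] "plan" : (NP/PP)\S
      [3,4] "song" : N\(NP/PP)
    [4,7] (S\NP)\N   <
      [4,6] PP   <
        [4,5] "saw" : N
        [5,6] "that" : PP\N
      [6,7] "from" : ((S\NP)\N)\PP

YES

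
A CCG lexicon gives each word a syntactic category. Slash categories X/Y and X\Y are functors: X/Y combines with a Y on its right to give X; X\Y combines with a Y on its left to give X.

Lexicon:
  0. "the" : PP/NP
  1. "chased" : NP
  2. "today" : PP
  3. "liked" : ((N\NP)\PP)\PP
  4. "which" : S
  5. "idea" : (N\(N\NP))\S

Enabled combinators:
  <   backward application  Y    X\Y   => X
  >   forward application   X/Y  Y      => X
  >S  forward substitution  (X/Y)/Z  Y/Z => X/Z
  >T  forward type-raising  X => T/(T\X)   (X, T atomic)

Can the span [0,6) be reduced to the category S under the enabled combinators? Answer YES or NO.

NO

PP/NP NP PP ((N\NP)\PP)\PP S (N\(N\NP))\S
CKY chart[0,6] = {N, N/(N\N), NP/(NP\N), PP/(PP\N), S/(S\N)}; S ∉ chart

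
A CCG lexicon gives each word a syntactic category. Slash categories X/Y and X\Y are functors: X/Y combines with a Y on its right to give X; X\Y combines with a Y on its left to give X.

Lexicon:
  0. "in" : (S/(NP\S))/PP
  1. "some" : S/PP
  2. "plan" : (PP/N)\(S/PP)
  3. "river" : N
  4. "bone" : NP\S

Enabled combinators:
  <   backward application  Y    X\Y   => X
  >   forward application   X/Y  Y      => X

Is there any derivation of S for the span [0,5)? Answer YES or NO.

YES

[0,5] S   >
  [0,4] S/(NP\S)   >
    [0,1] "in" : (S/(NP\S))/PP
    [1,4] PP   >
      [1,3] PP/N   <
        [1,2] "some" : S/PP
        [2,3] "plan" : (PP/N)\(S/PP)
      [3,4] "river" : N
  [4,5] "bone" : NP\S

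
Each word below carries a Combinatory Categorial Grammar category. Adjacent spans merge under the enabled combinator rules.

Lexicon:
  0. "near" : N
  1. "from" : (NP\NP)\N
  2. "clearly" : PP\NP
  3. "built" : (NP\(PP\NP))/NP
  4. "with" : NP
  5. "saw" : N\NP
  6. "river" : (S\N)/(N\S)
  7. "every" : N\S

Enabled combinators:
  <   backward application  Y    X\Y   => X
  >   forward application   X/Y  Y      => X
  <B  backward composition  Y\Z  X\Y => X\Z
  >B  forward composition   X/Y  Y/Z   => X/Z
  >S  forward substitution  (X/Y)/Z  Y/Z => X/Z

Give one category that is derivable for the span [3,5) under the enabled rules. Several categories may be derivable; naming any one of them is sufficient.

[0,8] S   <
  [0,6] N   <
    [0,5] NP   <
      [0,3] PP\NP   <B
        [0,2] NP\NP   <
          [0,1] "near" : N
          [1,2] "from" : (NP\NP)\N
        [2,3] "clearly" : PP\NP
      [3,5] NP\(PP\NP)   >
        [3,4] "built" : (NP\(PP\NP))/NP
        [4,5] "with" : NP
    [5,6] "saw" : N\NP
  [6,8] S\N   >
    [6,7] "river" : (S\N)/(N\S)
    [7,8] "every" : N\S

NP\(PP\NP)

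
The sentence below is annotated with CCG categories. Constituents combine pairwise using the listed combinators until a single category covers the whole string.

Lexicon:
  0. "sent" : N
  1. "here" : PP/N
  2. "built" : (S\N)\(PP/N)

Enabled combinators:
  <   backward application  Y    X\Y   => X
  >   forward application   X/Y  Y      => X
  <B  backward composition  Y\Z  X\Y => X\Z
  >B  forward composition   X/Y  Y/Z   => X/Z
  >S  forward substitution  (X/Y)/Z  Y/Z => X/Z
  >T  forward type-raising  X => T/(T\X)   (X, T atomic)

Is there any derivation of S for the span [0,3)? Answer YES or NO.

YES

[0,3] S   <
  [0,1] "sent" : N
  [1,3] S\N   <
    [1,2] "here" : PP/N
    [2,3] "built" : (S\N)\(PP/N)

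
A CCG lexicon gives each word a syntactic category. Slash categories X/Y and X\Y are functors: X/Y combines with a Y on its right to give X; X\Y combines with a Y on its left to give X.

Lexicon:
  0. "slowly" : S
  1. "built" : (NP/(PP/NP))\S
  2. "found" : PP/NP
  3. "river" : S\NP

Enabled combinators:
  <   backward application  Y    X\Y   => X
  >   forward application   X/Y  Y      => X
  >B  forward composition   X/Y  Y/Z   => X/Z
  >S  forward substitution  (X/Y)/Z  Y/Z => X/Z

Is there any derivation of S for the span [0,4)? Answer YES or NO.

[0,4] S   <
  [0,3] NP   >
    [0,2] NP/(PP/NP)   <
      [0,1] "slowly" : S
      [1,2] "built" : (NP/(PP/NP))\S
    [2,3] "found" : PP/NP
  [3,4] "river" : S\NP

YES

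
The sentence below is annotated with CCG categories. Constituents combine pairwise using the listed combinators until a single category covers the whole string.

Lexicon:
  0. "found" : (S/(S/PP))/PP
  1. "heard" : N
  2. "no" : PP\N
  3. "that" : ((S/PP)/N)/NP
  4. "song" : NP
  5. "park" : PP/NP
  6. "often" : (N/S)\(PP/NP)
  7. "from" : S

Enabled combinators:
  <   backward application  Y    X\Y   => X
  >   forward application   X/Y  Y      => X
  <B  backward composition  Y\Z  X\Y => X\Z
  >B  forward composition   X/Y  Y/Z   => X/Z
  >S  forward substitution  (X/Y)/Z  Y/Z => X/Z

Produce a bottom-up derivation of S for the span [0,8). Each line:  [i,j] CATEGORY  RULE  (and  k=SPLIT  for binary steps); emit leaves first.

[0,1] (S/(S/PP))/PP  lex  "found"
[1,2] N  lex  "heard"
[2,3] PP\N  lex  "no"
[1,3] PP  <  k=2
[0,3] S/(S/PP)  >  k=1
[3,4] ((S/PP)/N)/NP  lex  "that"
[4,5] NP  lex  "song"
[3,5] (S/PP)/N  >  k=4
[5,6] PP/NP  lex  "park"
[6,7] (N/S)\(PP/NP)  lex  "often"
[5,7] N/S  <  k=6
[7,8] S  lex  "from"
[5,8] N  >  k=7
[3,8] S/PP  >  k=5
[0,8] S  >  k=3

[0,8] S   >
  [0,3] S/(S/PP)   >
    [0,1] "found" : (S/(S/PP))/PP
    [1,3] PP   <
      [1,2] "heard" : N
      [2,3] "no" : PP\N
  [3,8] S/PP   >
    [3,5] (S/PP)/N   >
      [3,4] "that" : ((S/PP)/N)/NP
      [4,5] "song" : NP
    [5,8] N   >
      [5,7] N/S   <
        [5,6] "park" : PP/NP
        [6,7] "often" : (N/S)\(PP/NP)
      [7,8] "from" : S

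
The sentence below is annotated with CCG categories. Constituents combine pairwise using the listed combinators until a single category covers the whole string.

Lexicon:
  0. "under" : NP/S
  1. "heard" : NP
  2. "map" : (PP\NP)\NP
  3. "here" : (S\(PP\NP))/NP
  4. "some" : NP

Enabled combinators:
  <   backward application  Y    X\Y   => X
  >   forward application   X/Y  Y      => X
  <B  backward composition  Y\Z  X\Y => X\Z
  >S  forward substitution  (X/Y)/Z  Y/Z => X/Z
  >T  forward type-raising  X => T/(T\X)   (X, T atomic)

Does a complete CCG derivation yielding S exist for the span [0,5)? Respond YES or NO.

NO

NP/S NP (PP\NP)\NP (S\(PP\NP))/NP NP
CKY chart[0,5] = {N/(N\NP), NP, NP/(NP\NP), PP/(PP\NP), S/(S\NP)}; S ∉ chart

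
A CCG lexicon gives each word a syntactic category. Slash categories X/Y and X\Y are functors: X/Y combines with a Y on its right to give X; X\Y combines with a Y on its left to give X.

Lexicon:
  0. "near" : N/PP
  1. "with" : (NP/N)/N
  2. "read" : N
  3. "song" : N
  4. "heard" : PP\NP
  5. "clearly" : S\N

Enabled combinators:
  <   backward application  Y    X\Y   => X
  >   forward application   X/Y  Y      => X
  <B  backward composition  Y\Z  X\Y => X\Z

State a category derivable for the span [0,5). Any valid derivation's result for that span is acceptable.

N

[0,6] S   <
  [0,5] N   >
    [0,1] "near" : N/PP
    [1,5] PP   <
      [1,4] NP   >
        [1,3] NP/N   >
          [1,2] "with" : (NP/N)/N
          [2,3] "read" : N
        [3,4] "song" : N
      [4,5] "heard" : PP\NP
  [5,6] "clearly" : S\N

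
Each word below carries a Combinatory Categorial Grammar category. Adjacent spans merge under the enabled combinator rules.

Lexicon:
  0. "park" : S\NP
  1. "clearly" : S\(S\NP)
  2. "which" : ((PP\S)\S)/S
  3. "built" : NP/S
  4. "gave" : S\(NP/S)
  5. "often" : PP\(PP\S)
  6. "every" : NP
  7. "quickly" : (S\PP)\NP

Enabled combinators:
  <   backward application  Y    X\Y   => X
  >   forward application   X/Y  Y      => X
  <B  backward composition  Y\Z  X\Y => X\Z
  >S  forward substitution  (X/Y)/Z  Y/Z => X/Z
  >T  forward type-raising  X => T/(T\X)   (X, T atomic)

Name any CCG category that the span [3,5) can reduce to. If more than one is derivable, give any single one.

[0,8] S   <
  [0,6] PP   <
    [0,5] PP\S   <
      [0,2] S   <
        [0,1] "park" : S\NP
        [1,2] "clearly" : S\(S\NP)
      [2,5] (PP\S)\S   >
        [2,3] "which" : ((PP\S)\S)/S
        [3,5] S   <
          [3,4] "built" : NP/S
          [4,5] "gave" : S\(NP/S)
    [5,6] "often" : PP\(PP\S)
  [6,8] S\PP   <
    [6,7] "every" : NP
    [7,8] "quickly" : (S\PP)\NP

S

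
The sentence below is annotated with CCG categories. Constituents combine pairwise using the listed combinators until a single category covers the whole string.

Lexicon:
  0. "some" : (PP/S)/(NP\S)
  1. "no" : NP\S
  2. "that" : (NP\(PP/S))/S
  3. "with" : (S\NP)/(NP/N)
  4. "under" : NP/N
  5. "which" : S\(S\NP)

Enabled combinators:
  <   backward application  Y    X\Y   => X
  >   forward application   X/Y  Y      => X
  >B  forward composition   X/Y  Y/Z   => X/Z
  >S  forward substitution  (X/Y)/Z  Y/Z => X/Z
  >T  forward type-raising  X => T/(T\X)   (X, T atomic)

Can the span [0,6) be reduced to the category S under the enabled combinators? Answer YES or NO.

NO

(PP/S)/(NP\S) NP\S (NP\(PP/S))/S (S\NP)/(NP/N) NP/N S\(S\NP)
CKY chart[0,6] = {N/(N\NP), NP, NP/(NP\NP), PP/(PP\NP), S/(S\NP)}; S ∉ chart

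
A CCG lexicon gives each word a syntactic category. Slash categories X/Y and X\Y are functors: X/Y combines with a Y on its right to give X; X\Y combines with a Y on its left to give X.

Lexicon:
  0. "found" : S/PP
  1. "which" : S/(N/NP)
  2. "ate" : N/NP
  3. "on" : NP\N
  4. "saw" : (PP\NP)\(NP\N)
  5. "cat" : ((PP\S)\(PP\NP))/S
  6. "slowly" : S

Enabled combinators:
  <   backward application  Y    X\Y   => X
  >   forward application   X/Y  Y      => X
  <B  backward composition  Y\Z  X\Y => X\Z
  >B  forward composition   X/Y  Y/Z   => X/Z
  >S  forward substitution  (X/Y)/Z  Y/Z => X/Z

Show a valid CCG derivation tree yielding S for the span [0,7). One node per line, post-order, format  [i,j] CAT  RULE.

[0,7] S   >
  [0,1] "found" : S/PP
  [1,7] PP   <
    [1,3] S   >
      [1,2] "which" : S/(N/NP)
      [2,3] "ate" : N/NP
    [3,7] PP\S   <
      [3,5] PP\NP   <
        [3,4] "on" : NP\N
        [4,5] "saw" : (PP\NP)\(NP\N)
      [5,7] (PP\S)\(PP\NP)   >
        [5,6] "cat" : ((PP\S)\(PP\NP))/S
        [6,7] "slowly" : S

[0,1] S/PP  lex  "found"
[1,2] S/(N/NP)  lex  "which"
[2,3] N/NP  lex  "ate"
[1,3] S  >  k=2
[3,4] NP\N  lex  "on"
[4,5] (PP\NP)\(NP\N)  lex  "saw"
[3,5] PP\NP  <  k=4
[5,6] ((PP\S)\(PP\NP))/S  lex  "cat"
[6,7] S  lex  "slowly"
[5,7] (PP\S)\(PP\NP)  >  k=6
[3,7] PP\S  <  k=5
[1,7] PP  <  k=3
[0,7] S  >  k=1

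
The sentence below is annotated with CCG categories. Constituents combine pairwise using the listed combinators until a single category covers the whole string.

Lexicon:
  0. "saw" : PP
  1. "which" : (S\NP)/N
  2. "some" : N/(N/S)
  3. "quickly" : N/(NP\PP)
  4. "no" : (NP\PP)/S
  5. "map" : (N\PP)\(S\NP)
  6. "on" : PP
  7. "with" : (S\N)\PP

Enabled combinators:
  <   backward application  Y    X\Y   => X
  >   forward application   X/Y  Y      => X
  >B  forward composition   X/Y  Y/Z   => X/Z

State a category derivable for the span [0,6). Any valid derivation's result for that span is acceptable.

[0,8] S   <
  [0,6] N   <
    [0,1] "saw" : PP
    [1,6] N\PP   <
      [1,5] S\NP   >
        [1,2] "which" : (S\NP)/N
        [2,5] N   >
          [2,3] "some" : N/(N/S)
          [3,5] N/S   >B
            [3,4] "quickly" : N/(NP\PP)
            [4,5] "no" : (NP\PP)/S
      [5,6] "map" : (N\PP)\(S\NP)
  [6,8] S\N   <
    [6,7] "on" : PP
    [7,8] "with" : (S\N)\PP

N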